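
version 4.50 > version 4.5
True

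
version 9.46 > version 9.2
True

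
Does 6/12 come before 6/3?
No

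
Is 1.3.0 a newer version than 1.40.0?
No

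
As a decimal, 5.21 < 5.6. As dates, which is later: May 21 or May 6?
May 21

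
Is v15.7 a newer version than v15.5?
Yes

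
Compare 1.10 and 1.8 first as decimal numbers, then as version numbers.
As decimals: 1.10 < 1.8. As versions: v1.10 > v1.8 (minor version 10 > 8).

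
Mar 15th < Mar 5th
False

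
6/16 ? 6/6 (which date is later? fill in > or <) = >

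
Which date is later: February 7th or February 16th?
February 16th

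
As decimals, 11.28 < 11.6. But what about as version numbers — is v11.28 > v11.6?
True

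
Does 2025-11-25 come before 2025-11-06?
No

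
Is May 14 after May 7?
Yes. Day 14 comes after day 7 in May — this is a date comparison, not a decimal one (the decimal 5.14 would be smaller than 5.7).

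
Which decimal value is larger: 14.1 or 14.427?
14.427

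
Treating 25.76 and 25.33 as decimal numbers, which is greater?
25.76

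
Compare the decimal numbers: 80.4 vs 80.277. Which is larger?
80.4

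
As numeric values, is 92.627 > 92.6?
True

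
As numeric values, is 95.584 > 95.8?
False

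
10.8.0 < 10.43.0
True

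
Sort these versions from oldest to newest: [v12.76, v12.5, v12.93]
[v12.5, v12.76, v12.93]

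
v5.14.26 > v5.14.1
True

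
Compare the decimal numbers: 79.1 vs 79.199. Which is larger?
79.199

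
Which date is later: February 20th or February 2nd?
February 20th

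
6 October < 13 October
True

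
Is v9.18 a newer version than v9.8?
Yes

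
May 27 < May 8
False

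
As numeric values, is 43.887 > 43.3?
True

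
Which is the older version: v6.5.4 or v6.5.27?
v6.5.4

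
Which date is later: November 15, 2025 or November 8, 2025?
November 15, 2025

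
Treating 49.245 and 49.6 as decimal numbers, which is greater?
49.6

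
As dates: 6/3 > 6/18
False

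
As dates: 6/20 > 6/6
True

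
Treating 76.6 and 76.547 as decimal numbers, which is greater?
76.6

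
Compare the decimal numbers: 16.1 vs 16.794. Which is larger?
16.794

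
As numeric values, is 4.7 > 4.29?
True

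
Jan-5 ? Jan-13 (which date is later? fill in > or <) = <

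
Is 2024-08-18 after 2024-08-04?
Yes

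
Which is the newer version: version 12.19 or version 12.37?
version 12.37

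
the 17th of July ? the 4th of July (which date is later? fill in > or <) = >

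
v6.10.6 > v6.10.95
False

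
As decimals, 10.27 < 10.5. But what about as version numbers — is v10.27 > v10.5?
True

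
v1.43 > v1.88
False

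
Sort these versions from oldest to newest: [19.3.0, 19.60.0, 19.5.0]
[19.3.0, 19.5.0, 19.60.0]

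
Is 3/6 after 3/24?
No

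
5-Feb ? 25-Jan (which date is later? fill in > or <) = >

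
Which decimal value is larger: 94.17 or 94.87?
94.87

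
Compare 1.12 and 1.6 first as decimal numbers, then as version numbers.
As decimals: 1.12 < 1.6. As versions: v1.12 > v1.6 (minor version 12 > 6).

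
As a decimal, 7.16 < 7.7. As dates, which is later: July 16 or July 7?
July 16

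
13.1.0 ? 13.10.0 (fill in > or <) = <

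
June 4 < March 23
False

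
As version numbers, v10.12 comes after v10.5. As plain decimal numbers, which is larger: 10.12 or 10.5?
10.5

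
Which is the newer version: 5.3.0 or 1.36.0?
5.3.0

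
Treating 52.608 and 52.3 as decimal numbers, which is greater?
52.608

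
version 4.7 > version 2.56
True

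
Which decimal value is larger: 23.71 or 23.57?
23.71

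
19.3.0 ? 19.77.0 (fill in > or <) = <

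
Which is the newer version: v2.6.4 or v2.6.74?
v2.6.74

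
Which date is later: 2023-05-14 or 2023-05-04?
2023-05-14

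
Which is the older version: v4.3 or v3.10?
v3.10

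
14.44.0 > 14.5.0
True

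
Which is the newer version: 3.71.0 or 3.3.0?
3.71.0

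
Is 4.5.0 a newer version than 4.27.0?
No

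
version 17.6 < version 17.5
False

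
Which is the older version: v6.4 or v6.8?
v6.4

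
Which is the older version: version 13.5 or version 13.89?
version 13.5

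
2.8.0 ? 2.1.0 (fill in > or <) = >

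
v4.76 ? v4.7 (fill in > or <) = >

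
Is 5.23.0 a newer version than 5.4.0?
Yes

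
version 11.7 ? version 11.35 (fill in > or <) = <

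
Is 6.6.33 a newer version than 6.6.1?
Yes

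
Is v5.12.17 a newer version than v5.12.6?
Yes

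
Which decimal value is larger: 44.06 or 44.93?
44.93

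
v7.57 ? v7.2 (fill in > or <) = >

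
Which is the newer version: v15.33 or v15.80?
v15.80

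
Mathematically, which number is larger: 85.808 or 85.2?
85.808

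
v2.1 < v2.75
True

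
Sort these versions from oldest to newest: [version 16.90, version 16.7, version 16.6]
[version 16.6, version 16.7, version 16.90]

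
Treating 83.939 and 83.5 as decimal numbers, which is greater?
83.939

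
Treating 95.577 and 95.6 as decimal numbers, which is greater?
95.6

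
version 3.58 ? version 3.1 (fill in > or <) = >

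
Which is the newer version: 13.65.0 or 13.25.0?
13.65.0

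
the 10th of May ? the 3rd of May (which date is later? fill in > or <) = >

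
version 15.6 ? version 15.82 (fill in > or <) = <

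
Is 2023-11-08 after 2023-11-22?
No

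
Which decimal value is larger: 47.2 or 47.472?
47.472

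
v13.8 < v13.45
True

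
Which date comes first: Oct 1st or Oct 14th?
Oct 1st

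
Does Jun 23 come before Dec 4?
Yes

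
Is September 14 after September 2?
Yes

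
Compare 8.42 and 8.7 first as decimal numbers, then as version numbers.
As decimals: 8.42 < 8.7. As versions: v8.42 > v8.7 (minor version 42 > 7).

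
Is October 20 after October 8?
Yes. Day 20 comes after day 8 in October — this is a date comparison, not a decimal one (the decimal 10.20 would be smaller than 10.8).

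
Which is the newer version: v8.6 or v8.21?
v8.21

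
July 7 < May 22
False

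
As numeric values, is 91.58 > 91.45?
True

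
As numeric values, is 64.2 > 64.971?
False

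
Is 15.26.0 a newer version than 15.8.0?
Yes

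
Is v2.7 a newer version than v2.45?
No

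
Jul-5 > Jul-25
False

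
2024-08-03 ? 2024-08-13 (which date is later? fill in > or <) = <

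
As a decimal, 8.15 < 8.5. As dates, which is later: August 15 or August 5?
August 15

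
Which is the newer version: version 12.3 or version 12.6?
version 12.6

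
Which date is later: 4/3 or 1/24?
4/3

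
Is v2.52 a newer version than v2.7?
Yes. Version numbers are compared segment by segment as integers, not as decimals: minor version 52 > 7, so v2.52 > v2.7 (even though the decimal 2.52 < 2.7).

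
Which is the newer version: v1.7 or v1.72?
v1.72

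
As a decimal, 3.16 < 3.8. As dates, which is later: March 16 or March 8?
March 16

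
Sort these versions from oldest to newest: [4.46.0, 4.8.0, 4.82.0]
[4.8.0, 4.46.0, 4.82.0]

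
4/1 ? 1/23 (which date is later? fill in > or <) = >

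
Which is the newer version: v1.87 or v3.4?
v3.4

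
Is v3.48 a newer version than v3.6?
Yes. Version numbers are compared segment by segment as integers, not as decimals: minor version 48 > 6, so v3.48 > v3.6 (even though the decimal 3.48 < 3.6).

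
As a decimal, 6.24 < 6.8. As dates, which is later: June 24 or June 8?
June 24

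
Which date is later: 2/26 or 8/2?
8/2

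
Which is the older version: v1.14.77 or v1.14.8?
v1.14.8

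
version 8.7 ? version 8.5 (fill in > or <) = >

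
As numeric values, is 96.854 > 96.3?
True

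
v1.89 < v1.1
False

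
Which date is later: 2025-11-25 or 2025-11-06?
2025-11-25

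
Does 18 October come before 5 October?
No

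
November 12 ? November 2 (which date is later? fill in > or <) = >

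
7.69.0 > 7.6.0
True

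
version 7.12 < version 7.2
False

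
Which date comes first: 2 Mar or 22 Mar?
2 Mar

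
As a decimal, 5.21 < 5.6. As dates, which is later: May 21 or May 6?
May 21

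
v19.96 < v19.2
False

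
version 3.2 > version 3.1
True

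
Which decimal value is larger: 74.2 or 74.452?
74.452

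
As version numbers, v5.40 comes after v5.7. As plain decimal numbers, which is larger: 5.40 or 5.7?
5.7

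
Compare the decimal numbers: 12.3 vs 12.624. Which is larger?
12.624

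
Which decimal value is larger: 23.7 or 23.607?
23.7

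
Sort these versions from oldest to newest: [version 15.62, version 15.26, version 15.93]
[version 15.26, version 15.62, version 15.93]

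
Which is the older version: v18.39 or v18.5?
v18.5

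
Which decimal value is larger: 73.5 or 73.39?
73.5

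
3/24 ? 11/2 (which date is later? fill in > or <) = <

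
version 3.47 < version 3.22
False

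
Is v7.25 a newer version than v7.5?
Yes. Version numbers are compared segment by segment as integers, not as decimals: minor version 25 > 5, so v7.25 > v7.5 (even though the decimal 7.25 < 7.5).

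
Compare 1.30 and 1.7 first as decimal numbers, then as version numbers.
As decimals: 1.30 < 1.7. As versions: v1.30 > v1.7 (minor version 30 > 7).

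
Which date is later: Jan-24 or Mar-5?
Mar-5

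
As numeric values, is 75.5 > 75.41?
True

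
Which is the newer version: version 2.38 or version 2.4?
version 2.38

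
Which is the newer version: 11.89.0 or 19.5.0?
19.5.0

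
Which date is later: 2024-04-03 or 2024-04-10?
2024-04-10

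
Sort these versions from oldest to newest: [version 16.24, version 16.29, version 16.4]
[version 16.4, version 16.24, version 16.29]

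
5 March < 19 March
True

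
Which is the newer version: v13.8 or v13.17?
v13.17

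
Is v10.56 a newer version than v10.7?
Yes. Version numbers are compared segment by segment as integers, not as decimals: minor version 56 > 7, so v10.56 > v10.7 (even though the decimal 10.56 < 10.7).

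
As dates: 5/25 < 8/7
True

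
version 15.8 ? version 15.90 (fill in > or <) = <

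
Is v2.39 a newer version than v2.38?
Yes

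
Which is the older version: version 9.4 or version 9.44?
version 9.4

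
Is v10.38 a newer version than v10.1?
Yes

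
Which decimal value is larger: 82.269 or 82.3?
82.3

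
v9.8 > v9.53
False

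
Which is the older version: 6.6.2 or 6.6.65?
6.6.2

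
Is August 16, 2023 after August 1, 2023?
Yes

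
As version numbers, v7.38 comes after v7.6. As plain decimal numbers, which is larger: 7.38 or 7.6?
7.6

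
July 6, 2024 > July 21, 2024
False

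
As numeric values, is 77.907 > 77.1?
True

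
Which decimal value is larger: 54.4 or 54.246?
54.4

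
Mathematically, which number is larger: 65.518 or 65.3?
65.518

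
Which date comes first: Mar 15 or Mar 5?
Mar 5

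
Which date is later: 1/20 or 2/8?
2/8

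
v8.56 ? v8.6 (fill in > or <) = >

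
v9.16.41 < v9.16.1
False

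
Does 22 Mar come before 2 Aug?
Yes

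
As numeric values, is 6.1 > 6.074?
True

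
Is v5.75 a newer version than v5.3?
Yes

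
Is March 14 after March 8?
Yes. Day 14 comes after day 8 in March — this is a date comparison, not a decimal one (the decimal 3.14 would be smaller than 3.8).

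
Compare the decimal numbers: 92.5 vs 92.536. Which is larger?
92.536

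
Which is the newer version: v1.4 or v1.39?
v1.39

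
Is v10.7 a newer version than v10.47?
No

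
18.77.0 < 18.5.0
False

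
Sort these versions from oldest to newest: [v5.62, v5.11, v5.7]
[v5.7, v5.11, v5.62]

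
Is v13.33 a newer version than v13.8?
Yes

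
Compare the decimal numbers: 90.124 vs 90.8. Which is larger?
90.8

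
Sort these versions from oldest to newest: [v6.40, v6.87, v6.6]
[v6.6, v6.40, v6.87]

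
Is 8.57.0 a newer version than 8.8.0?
Yes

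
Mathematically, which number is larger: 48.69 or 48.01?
48.69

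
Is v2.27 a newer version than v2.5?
Yes. Version numbers are compared segment by segment as integers, not as decimals: minor version 27 > 5, so v2.27 > v2.5 (even though the decimal 2.27 < 2.5).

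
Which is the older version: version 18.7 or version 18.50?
version 18.7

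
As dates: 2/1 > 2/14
False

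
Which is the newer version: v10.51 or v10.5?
v10.51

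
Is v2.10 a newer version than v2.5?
Yes. Version numbers are compared segment by segment as integers, not as decimals: minor version 10 > 5, so v2.10 > v2.5 (even though the decimal 2.10 < 2.5).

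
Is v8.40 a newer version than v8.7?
Yes. Version numbers are compared segment by segment as integers, not as decimals: minor version 40 > 7, so v8.40 > v8.7 (even though the decimal 8.40 < 8.7).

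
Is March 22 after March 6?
Yes. Day 22 comes after day 6 in March — this is a date comparison, not a decimal one (the decimal 3.22 would be smaller than 3.6).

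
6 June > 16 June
False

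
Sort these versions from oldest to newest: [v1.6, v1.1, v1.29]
[v1.1, v1.6, v1.29]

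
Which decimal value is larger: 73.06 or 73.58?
73.58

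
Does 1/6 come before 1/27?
Yes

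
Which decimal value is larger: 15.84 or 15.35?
15.84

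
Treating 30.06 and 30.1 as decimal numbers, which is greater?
30.1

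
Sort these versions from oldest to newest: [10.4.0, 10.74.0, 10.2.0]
[10.2.0, 10.4.0, 10.74.0]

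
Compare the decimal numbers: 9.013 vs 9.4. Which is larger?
9.4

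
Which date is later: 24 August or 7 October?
7 October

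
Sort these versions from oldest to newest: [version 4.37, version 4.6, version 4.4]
[version 4.4, version 4.6, version 4.37]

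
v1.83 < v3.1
True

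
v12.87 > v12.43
True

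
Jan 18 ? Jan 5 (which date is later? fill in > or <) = >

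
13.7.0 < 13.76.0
True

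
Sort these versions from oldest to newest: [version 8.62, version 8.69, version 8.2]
[version 8.2, version 8.62, version 8.69]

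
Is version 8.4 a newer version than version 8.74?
No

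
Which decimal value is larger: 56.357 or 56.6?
56.6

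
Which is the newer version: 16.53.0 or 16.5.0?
16.53.0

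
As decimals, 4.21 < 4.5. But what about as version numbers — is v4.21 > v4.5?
True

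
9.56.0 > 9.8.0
True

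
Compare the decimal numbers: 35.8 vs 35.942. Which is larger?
35.942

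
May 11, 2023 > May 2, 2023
True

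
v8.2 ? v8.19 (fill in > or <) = <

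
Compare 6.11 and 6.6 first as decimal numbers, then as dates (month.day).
As decimals: 6.11 < 6.6. As dates: 6/11 is later than 6/6 (day 11 > day 6).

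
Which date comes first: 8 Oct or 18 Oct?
8 Oct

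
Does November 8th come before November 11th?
Yes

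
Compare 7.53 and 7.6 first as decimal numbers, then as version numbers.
As decimals: 7.53 < 7.6. As versions: v7.53 > v7.6 (minor version 53 > 6).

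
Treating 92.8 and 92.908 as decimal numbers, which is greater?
92.908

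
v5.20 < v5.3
False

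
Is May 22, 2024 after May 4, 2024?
Yes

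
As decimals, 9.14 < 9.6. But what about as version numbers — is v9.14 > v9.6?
True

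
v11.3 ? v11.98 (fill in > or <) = <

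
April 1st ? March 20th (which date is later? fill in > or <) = >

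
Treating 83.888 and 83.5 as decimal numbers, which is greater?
83.888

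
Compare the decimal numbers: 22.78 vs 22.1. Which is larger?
22.78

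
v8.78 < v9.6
True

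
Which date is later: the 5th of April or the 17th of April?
the 17th of April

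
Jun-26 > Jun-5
True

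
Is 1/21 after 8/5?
No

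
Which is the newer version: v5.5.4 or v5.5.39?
v5.5.39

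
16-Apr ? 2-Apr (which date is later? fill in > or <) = >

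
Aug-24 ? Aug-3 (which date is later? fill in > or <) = >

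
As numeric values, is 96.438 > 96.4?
True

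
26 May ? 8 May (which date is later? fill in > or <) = >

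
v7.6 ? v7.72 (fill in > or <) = <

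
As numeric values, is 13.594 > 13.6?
False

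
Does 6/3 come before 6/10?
Yes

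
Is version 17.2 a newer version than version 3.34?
Yes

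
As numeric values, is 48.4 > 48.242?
True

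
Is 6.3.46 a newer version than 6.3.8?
Yes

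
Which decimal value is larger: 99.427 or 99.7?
99.7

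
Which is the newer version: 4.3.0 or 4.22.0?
4.22.0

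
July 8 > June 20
True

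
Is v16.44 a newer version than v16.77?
No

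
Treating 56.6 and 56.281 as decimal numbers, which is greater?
56.6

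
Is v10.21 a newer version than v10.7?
Yes. Version numbers are compared segment by segment as integers, not as decimals: minor version 21 > 7, so v10.21 > v10.7 (even though the decimal 10.21 < 10.7).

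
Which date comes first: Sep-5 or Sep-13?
Sep-5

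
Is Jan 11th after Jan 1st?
Yes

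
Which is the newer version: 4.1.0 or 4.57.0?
4.57.0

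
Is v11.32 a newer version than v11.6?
Yes. Version numbers are compared segment by segment as integers, not as decimals: minor version 32 > 6, so v11.32 > v11.6 (even though the decimal 11.32 < 11.6).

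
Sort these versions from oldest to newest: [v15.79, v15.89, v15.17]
[v15.17, v15.79, v15.89]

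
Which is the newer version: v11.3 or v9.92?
v11.3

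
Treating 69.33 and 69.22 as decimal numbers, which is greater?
69.33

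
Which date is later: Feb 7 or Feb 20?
Feb 20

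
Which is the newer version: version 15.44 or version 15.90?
version 15.90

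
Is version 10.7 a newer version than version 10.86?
No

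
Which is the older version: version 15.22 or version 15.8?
version 15.8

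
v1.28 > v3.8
False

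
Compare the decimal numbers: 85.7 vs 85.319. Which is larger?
85.7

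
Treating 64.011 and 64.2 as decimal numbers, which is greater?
64.2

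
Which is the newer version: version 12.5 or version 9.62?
version 12.5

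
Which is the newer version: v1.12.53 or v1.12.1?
v1.12.53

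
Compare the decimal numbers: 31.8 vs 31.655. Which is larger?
31.8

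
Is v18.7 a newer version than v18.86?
No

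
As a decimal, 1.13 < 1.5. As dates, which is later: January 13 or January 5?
January 13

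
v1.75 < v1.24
False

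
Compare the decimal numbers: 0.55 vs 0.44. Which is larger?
0.55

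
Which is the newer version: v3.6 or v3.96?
v3.96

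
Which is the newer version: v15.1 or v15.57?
v15.57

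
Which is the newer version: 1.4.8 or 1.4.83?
1.4.83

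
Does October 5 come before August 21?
No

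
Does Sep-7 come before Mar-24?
No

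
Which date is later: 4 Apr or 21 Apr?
21 Apr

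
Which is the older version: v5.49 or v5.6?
v5.6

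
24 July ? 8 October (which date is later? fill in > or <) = <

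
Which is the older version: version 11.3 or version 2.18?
version 2.18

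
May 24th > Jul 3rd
False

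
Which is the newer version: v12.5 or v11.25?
v12.5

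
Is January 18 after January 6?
Yes. Day 18 comes after day 6 in January — this is a date comparison, not a decimal one (the decimal 1.18 would be smaller than 1.6).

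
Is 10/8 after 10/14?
No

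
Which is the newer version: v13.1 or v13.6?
v13.6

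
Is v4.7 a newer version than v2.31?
Yes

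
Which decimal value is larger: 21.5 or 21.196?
21.5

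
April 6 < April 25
True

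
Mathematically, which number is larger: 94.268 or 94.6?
94.6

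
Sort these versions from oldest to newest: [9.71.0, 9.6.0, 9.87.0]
[9.6.0, 9.71.0, 9.87.0]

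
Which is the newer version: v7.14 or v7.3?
v7.14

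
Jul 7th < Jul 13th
True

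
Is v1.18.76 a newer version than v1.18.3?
Yes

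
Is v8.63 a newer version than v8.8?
Yes. Version numbers are compared segment by segment as integers, not as decimals: minor version 63 > 8, so v8.63 > v8.8 (even though the decimal 8.63 < 8.8).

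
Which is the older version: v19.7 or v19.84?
v19.7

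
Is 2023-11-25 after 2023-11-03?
Yes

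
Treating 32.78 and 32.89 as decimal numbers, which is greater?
32.89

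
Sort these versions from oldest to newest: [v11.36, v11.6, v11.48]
[v11.6, v11.36, v11.48]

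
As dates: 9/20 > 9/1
True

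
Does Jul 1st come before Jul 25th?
Yes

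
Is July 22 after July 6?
Yes. Day 22 comes after day 6 in July — this is a date comparison, not a decimal one (the decimal 7.22 would be smaller than 7.6).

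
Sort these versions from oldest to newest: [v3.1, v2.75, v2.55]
[v2.55, v2.75, v3.1]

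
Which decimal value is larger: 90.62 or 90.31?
90.62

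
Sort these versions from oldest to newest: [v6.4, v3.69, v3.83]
[v3.69, v3.83, v6.4]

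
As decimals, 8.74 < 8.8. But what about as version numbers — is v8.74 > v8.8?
True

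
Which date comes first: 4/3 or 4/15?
4/3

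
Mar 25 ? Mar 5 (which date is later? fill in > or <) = >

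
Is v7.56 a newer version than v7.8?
Yes. Version numbers are compared segment by segment as integers, not as decimals: minor version 56 > 8, so v7.56 > v7.8 (even though the decimal 7.56 < 7.8).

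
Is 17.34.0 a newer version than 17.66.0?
No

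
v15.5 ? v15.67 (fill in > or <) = <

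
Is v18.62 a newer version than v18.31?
Yes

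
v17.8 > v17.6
True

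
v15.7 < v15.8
True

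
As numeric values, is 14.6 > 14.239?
True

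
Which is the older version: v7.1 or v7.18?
v7.1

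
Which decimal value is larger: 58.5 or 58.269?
58.5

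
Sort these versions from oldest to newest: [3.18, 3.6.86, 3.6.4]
[3.6.4, 3.6.86, 3.18]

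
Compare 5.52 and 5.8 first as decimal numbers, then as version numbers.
As decimals: 5.52 < 5.8. As versions: v5.52 > v5.8 (minor version 52 > 8).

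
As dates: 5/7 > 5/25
False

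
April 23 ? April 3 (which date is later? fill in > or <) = >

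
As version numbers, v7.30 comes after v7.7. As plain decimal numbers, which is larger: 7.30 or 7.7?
7.7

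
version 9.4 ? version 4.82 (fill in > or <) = >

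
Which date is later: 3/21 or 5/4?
5/4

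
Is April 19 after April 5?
Yes. Day 19 comes after day 5 in April — this is a date comparison, not a decimal one (the decimal 4.19 would be smaller than 4.5).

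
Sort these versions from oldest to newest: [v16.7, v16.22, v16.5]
[v16.5, v16.7, v16.22]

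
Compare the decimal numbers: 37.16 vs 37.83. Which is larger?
37.83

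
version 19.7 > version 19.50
False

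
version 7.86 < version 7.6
False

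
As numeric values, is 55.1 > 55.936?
False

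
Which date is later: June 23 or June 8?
June 23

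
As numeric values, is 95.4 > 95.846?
False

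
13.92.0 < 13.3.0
False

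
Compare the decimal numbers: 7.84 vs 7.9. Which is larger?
7.9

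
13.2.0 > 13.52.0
False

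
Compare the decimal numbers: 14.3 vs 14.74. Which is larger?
14.74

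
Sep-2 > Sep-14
False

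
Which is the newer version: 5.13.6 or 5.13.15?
5.13.15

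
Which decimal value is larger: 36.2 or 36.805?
36.805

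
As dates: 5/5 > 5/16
False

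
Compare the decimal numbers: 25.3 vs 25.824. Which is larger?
25.824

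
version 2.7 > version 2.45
False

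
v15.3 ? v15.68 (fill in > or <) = <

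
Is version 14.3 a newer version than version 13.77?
Yes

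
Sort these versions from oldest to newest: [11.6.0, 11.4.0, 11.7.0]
[11.4.0, 11.6.0, 11.7.0]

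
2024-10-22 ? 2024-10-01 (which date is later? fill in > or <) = >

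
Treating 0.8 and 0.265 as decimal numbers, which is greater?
0.8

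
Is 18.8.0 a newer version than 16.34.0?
Yes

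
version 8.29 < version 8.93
True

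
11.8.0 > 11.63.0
False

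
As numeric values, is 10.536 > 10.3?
True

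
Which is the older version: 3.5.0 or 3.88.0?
3.5.0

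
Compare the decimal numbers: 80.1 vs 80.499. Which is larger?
80.499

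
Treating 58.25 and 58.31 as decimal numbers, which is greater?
58.31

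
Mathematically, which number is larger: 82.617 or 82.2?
82.617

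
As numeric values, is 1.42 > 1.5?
False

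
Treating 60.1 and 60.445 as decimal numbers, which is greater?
60.445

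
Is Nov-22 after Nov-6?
Yes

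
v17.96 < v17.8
False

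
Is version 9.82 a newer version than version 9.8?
Yes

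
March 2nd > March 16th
False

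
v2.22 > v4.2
False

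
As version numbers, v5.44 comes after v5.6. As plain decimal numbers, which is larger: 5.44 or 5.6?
5.6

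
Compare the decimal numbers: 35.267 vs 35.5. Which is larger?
35.5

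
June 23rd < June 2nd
False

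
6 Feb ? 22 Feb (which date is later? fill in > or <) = <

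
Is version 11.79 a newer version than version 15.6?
No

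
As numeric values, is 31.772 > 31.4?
True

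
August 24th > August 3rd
True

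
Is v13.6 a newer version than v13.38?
No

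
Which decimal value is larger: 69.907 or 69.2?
69.907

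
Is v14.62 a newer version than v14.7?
Yes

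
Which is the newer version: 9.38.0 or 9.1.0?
9.38.0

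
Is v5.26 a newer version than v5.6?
Yes. Version numbers are compared segment by segment as integers, not as decimals: minor version 26 > 6, so v5.26 > v5.6 (even though the decimal 5.26 < 5.6).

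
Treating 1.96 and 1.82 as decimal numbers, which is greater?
1.96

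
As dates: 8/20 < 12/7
True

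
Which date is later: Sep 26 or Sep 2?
Sep 26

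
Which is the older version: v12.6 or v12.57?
v12.6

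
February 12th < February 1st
False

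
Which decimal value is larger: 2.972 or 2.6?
2.972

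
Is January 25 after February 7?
No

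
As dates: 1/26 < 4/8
True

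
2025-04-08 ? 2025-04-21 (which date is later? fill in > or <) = <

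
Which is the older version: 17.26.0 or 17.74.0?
17.26.0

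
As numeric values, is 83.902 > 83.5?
True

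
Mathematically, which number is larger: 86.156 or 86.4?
86.4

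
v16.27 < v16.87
True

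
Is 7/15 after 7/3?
Yes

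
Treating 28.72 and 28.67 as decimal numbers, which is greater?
28.72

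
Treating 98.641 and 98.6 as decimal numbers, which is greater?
98.641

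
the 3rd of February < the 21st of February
True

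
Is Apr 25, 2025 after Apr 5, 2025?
Yes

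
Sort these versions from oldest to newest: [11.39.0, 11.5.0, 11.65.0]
[11.5.0, 11.39.0, 11.65.0]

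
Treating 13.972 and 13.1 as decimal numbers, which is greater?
13.972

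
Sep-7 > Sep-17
False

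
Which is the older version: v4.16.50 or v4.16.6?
v4.16.6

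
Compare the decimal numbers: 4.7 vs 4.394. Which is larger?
4.7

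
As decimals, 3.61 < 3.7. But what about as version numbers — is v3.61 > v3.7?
True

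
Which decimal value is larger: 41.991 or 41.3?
41.991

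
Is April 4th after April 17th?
No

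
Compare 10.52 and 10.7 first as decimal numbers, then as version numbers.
As decimals: 10.52 < 10.7. As versions: v10.52 > v10.7 (minor version 52 > 7).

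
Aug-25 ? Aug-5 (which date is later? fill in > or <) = >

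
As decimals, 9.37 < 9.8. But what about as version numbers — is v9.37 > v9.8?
True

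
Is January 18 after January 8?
Yes. Day 18 comes after day 8 in January — this is a date comparison, not a decimal one (the decimal 1.18 would be smaller than 1.8).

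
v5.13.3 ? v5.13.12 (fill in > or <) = <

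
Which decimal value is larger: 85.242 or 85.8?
85.8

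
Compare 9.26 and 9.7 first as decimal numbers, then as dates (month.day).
As decimals: 9.26 < 9.7. As dates: 9/26 is later than 9/7 (day 26 > day 7).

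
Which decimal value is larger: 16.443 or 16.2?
16.443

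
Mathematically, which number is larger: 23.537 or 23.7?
23.7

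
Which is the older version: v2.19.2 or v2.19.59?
v2.19.2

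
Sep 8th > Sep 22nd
False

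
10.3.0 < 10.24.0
True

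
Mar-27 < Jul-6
True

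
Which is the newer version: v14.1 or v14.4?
v14.4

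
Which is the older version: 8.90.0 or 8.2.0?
8.2.0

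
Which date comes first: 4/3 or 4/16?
4/3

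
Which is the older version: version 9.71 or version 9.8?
version 9.8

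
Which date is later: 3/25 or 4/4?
4/4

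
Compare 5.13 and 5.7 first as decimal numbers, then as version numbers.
As decimals: 5.13 < 5.7. As versions: v5.13 > v5.7 (minor version 13 > 7).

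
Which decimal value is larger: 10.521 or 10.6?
10.6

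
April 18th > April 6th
True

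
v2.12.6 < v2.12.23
True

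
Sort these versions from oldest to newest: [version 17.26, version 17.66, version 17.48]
[version 17.26, version 17.48, version 17.66]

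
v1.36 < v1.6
False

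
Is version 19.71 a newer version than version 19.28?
Yes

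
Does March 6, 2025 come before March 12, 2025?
Yes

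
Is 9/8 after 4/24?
Yes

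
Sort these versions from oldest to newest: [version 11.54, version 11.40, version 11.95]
[version 11.40, version 11.54, version 11.95]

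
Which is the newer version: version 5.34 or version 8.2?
version 8.2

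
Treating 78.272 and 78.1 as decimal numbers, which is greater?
78.272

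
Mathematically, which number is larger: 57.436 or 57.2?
57.436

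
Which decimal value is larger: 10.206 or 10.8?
10.8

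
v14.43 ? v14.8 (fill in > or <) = >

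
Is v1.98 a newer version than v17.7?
No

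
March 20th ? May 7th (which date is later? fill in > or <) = <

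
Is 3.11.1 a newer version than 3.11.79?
No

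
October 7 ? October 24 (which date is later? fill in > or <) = <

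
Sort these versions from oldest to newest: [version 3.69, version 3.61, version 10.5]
[version 3.61, version 3.69, version 10.5]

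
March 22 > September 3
False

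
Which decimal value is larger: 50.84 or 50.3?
50.84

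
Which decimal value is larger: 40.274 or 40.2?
40.274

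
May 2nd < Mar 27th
False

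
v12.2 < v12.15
True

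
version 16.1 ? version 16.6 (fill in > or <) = <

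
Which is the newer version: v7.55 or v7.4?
v7.55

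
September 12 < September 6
False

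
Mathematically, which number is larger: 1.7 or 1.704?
1.704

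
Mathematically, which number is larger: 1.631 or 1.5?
1.631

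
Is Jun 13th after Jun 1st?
Yes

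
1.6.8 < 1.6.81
True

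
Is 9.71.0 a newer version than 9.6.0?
Yes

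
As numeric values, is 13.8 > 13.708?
True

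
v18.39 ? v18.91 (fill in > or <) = <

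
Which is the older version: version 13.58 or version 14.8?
version 13.58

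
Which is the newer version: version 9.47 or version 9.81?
version 9.81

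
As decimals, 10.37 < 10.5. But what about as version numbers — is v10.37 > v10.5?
True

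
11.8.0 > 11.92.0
False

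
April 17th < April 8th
False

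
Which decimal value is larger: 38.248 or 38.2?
38.248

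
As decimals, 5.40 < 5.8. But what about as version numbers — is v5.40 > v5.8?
True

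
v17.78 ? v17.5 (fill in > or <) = >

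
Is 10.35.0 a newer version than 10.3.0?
Yes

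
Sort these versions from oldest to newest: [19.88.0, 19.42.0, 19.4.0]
[19.4.0, 19.42.0, 19.88.0]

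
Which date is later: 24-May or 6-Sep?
6-Sep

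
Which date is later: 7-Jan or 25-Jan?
25-Jan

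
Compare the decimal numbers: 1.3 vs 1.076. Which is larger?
1.3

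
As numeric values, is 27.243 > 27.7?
False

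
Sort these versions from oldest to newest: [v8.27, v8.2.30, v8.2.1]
[v8.2.1, v8.2.30, v8.27]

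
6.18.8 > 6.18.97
False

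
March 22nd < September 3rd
True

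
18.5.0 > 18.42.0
False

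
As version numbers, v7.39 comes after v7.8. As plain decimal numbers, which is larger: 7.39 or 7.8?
7.8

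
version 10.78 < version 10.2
False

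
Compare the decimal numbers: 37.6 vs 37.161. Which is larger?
37.6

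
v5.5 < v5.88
True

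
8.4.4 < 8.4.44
True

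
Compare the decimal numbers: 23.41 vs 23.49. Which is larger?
23.49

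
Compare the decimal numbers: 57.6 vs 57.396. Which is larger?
57.6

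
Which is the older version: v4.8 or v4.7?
v4.7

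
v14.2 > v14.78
False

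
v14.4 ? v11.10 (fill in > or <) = >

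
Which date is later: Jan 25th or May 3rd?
May 3rd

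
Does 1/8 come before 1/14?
Yes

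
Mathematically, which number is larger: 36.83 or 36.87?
36.87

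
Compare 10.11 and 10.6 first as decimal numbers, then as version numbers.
As decimals: 10.11 < 10.6. As versions: v10.11 > v10.6 (minor version 11 > 6).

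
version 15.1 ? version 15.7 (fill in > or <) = <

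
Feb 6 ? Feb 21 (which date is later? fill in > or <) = <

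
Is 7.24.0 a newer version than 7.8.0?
Yes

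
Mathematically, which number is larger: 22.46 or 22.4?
22.46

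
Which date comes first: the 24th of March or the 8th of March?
the 8th of March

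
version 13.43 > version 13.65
False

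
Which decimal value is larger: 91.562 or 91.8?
91.8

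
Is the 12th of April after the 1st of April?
Yes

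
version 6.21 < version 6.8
False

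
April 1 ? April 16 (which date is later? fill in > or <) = <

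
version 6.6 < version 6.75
True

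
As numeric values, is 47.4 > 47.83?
False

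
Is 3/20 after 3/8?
Yes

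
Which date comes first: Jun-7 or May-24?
May-24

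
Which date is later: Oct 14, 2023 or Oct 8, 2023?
Oct 14, 2023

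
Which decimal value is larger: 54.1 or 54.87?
54.87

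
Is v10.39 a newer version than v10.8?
Yes. Version numbers are compared segment by segment as integers, not as decimals: minor version 39 > 8, so v10.39 > v10.8 (even though the decimal 10.39 < 10.8).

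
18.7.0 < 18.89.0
True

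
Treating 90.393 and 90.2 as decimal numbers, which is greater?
90.393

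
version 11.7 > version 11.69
False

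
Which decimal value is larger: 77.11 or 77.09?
77.11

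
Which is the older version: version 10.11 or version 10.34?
version 10.11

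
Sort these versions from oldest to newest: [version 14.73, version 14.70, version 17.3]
[version 14.70, version 14.73, version 17.3]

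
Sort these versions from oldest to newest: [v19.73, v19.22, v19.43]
[v19.22, v19.43, v19.73]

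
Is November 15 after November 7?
Yes. Day 15 comes after day 7 in November — this is a date comparison, not a decimal one (the decimal 11.15 would be smaller than 11.7).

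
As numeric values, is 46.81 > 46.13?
True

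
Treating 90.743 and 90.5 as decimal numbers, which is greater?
90.743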